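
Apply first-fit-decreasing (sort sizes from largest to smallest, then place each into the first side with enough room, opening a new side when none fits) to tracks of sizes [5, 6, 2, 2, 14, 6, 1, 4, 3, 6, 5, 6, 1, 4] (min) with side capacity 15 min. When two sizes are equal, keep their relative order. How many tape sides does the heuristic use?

Sorted descending: 14, 6, 6, 6, 6, 5, 5, 4, 4, 3, 2, 2, 1, 1.
  14 → side 1 (new)  [load 14/15]
  6 → side 2 (new)  [load 6/15]
  6 → side 2  [load 12/15]
  6 → side 3 (new)  [load 6/15]
  6 → side 3  [load 12/15]
  5 → side 4 (new)  [load 5/15]
  5 → side 4  [load 10/15]
  4 → side 4  [load 14/15]
  4 → side 5 (new)  [load 4/15]
  3 → side 2  [load 15/15]
  2 → side 3  [load 14/15]
  2 → side 5  [load 6/15]
  1 → side 1  [load 15/15]
  1 → side 3  [load 15/15]
5 tape sides opened.

5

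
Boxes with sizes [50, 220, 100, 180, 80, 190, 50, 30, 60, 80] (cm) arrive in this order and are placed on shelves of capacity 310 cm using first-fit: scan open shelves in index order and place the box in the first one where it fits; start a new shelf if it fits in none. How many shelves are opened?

  50 → shelf 1 (new)  [load 50/310]
  220 → shelf 1  [load 270/310]
  100 → shelf 2 (new)  [load 100/310]
  180 → shelf 2  [load 280/310]
  80 → shelf 3 (new)  [load 80/310]
  190 → shelf 3  [load 270/310]
  50 → shelf 4 (new)  [load 50/310]
  30 → shelf 1  [load 300/310]
  60 → shelf 4  [load 110/310]
  80 → shelf 4  [load 190/310]
4 shelves opened.

4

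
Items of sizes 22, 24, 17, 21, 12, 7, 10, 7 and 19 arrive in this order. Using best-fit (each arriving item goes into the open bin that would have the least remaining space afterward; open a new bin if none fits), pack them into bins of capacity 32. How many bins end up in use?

  22 → bin 1 (new)  [load 22/32]
  24 → bin 2 (new)  [load 24/32]
  17 → bin 3 (new)  [load 17/32]
  21 → bin 4 (new)  [load 21/32]
  12 → bin 3  [load 29/32]
  7 → bin 2  [load 31/32]
  10 → bin 1  [load 32/32]
  7 → bin 4  [load 28/32]
  19 → bin 5 (new)  [load 19/32]
5 bins opened.

5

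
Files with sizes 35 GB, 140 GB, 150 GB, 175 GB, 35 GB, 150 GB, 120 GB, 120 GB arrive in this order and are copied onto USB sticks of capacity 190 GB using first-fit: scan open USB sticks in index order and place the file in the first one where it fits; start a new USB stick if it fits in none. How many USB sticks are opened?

  35 → USB stick 1 (new)  [load 35/190]
  140 → USB stick 1  [load 175/190]
  150 → USB stick 2 (new)  [load 150/190]
  175 → USB stick 3 (new)  [load 175/190]
  35 → USB stick 2  [load 185/190]
  150 → USB stick 4 (new)  [load 150/190]
  120 → USB stick 5 (new)  [load 120/190]
  120 → USB stick 6 (new)  [load 120/190]
6 USB sticks opened.

6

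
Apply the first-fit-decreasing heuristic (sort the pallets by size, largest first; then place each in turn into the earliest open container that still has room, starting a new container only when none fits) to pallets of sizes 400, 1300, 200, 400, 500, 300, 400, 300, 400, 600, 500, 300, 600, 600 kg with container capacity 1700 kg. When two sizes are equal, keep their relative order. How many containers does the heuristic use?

4

Sorted descending: 1300, 600, 600, 600, 500, 500, 400, 400, 400, 400, 300, 300, 300, 200.
  1300 → container 1 (new)  [load 1300/1700]
  600 → container 2 (new)  [load 600/1700]
  600 → container 2  [load 1200/1700]
  600 → container 3 (new)  [load 600/1700]
  500 → container 2  [load 1700/1700]
  500 → container 3  [load 1100/1700]
  400 → container 1  [load 1700/1700]
  400 → container 3  [load 1500/1700]
  400 → container 4 (new)  [load 400/1700]
  400 → container 4  [load 800/1700]
  300 → container 4  [load 1100/1700]
  300 → container 4  [load 1400/1700]
  300 → container 4  [load 1700/1700]
  200 → container 3  [load 1700/1700]
4 containers opened.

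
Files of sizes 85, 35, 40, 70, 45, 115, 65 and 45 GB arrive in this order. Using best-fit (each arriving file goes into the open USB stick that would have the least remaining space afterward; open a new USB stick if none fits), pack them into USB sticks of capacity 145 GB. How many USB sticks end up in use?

  85 → USB stick 1 (new)  [load 85/145]
  35 → USB stick 1  [load 120/145]
  40 → USB stick 2 (new)  [load 40/145]
  70 → USB stick 2  [load 110/145]
  45 → USB stick 3 (new)  [load 45/145]
  115 → USB stick 4 (new)  [load 115/145]
  65 → USB stick 3  [load 110/145]
  45 → USB stick 5 (new)  [load 45/145]
5 USB sticks opened.

5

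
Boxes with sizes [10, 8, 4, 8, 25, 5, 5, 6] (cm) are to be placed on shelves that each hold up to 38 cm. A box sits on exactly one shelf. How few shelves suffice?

Total = 25 + 10 + 8 + 8 + 6 + 5 + 5 + 4 = 71 cm.
Lower bound: ⌈71/38⌉ = 2 shelves.
A packing using 2 shelves:
  shelf 1: 25 + 10 = 35
  shelf 2: 8 + 8 + 6 + 5 + 5 + 4 = 36
This matches the lower bound, so 2 is optimal.

2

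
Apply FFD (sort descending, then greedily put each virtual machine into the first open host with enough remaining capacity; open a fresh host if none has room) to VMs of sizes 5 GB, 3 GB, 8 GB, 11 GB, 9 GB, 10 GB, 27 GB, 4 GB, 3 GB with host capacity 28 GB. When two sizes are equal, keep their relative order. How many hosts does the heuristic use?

Sorted descending: 27, 11, 10, 9, 8, 5, 4, 3, 3.
  27 → host 1 (new)  [load 27/28]
  11 → host 2 (new)  [load 11/28]
  10 → host 2  [load 21/28]
  9 → host 3 (new)  [load 9/28]
  8 → host 3  [load 17/28]
  5 → host 2  [load 26/28]
  4 → host 3  [load 21/28]
  3 → host 3  [load 24/28]
  3 → host 3  [load 27/28]
3 hosts opened.

3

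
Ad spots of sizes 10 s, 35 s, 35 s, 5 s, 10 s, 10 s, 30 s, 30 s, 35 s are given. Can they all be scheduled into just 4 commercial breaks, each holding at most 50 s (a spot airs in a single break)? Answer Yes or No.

Total = 200 s; ⌈200/50⌉ = 4.
5 ad spots each exceed half the capacity and cannot share a break, forcing at least 5 commercial breaks.
At least 5 commercial breaks are required, but only 4 are allowed.

No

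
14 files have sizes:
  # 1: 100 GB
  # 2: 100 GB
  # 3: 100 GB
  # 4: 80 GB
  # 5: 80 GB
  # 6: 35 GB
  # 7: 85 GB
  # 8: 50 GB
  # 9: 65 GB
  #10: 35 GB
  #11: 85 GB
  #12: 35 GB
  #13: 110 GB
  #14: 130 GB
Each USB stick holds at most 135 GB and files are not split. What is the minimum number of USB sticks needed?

Total = 130 + 110 + 100 + 100 + 100 + 85 + 85 + 80 + 80 + 65 + 50 + 35 + 35 + 35 = 1090 GB.
Lower bound: ⌈1090/135⌉ = 9 USB sticks.
A packing using 10 USB sticks:
  USB stick 1: 130 = 130
  USB stick 2: 110 = 110
  USB stick 3: 100 + 35 = 135
  USB stick 4: 100 + 35 = 135
  USB stick 5: 100 + 35 = 135
  USB stick 6: 85 + 50 = 135
  USB stick 7: 85 = 85
  USB stick 8: 80 = 80
  USB stick 9: 80 = 80
  USB stick 10: 65 = 65
No arrangement into 9 USB sticks stays within capacity, so 10 is optimal.

10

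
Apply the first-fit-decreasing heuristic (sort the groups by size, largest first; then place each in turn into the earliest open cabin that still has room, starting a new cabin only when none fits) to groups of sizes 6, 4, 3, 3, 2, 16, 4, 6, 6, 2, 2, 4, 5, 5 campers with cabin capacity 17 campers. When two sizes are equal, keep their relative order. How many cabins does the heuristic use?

5

Sorted descending: 16, 6, 6, 6, 5, 5, 4, 4, 4, 3, 3, 2, 2, 2.
  16 → cabin 1 (new)  [load 16/17]
  6 → cabin 2 (new)  [load 6/17]
  6 → cabin 2  [load 12/17]
  6 → cabin 3 (new)  [load 6/17]
  5 → cabin 2  [load 17/17]
  5 → cabin 3  [load 11/17]
  4 → cabin 3  [load 15/17]
  4 → cabin 4 (new)  [load 4/17]
  4 → cabin 4  [load 8/17]
  3 → cabin 4  [load 11/17]
  3 → cabin 4  [load 14/17]
  2 → cabin 3  [load 17/17]
  2 → cabin 4  [load 16/17]
  2 → cabin 5 (new)  [load 2/17]
5 cabins opened.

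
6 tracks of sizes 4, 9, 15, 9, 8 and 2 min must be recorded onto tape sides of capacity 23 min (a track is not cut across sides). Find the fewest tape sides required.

Total = 15 + 9 + 9 + 8 + 4 + 2 = 47 min.
Lower bound: ⌈47/23⌉ = 3 tape sides.
A packing using 3 tape sides:
  side 1: 15 + 8 = 23
  side 2: 9 + 9 + 4 = 22
  side 3: 2 = 2
This matches the lower bound, so 3 is optimal.

3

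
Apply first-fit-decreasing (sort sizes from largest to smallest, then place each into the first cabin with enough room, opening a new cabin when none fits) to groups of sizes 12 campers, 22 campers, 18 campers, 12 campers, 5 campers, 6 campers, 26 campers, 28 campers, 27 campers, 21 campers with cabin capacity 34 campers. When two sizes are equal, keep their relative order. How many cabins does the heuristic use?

6

Sorted descending: 28, 27, 26, 22, 21, 18, 12, 12, 6, 5.
  28 → cabin 1 (new)  [load 28/34]
  27 → cabin 2 (new)  [load 27/34]
  26 → cabin 3 (new)  [load 26/34]
  22 → cabin 4 (new)  [load 22/34]
  21 → cabin 5 (new)  [load 21/34]
  18 → cabin 6 (new)  [load 18/34]
  12 → cabin 4  [load 34/34]
  12 → cabin 5  [load 33/34]
  6 → cabin 1  [load 34/34]
  5 → cabin 2  [load 32/34]
6 cabins opened.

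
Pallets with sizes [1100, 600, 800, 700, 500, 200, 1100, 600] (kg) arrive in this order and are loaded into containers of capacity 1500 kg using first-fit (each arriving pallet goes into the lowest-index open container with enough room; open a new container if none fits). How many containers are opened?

5

  1100 → container 1 (new)  [load 1100/1500]
  600 → container 2 (new)  [load 600/1500]
  800 → container 2  [load 1400/1500]
  700 → container 3 (new)  [load 700/1500]
  500 → container 3  [load 1200/1500]
  200 → container 1  [load 1300/1500]
  1100 → container 4 (new)  [load 1100/1500]
  600 → container 5 (new)  [load 600/1500]
5 containers opened.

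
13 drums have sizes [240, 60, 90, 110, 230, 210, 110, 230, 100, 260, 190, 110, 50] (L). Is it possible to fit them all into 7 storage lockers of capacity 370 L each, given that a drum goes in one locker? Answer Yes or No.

Yes

A valid assignment using 6 storage lockers:
  locker 1: 260 + 110 = 370
  locker 2: 240 + 110 = 350
  locker 3: 230 + 110 = 340
  locker 4: 230 + 100 = 330
  locker 5: 210 + 90 + 60 = 360
  locker 6: 190 + 50 = 240
That uses only 6 ≤ 7, so 7 storage lockers are enough.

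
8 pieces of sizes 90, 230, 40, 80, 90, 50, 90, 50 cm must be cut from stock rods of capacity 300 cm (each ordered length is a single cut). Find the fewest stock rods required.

Total = 230 + 90 + 90 + 90 + 80 + 50 + 50 + 40 = 720 cm.
Lower bound: ⌈720/300⌉ = 3 stock rods.
A packing using 3 stock rods:
  stock rod 1: 230 + 50 = 280
  stock rod 2: 90 + 90 + 90 = 270
  stock rod 3: 80 + 50 + 40 = 170
This matches the lower bound, so 3 is optimal.

3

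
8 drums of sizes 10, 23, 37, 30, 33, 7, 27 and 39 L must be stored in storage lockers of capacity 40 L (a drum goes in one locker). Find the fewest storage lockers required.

Total = 39 + 37 + 33 + 30 + 27 + 23 + 10 + 7 = 206 L.
Lower bound: ⌈206/40⌉ = 6 storage lockers.
A packing using 6 storage lockers:
  locker 1: 39 = 39
  locker 2: 37 = 37
  locker 3: 33 + 7 = 40
  locker 4: 30 + 10 = 40
  locker 5: 27 = 27
  locker 6: 23 = 23
This matches the lower bound, so 6 is optimal.

6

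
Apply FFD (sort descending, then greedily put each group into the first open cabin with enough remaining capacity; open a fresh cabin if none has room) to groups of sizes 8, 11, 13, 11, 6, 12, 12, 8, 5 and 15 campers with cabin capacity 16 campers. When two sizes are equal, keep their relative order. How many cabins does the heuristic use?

Sorted descending: 15, 13, 12, 12, 11, 11, 8, 8, 6, 5.
  15 → cabin 1 (new)  [load 15/16]
  13 → cabin 2 (new)  [load 13/16]
  12 → cabin 3 (new)  [load 12/16]
  12 → cabin 4 (new)  [load 12/16]
  11 → cabin 5 (new)  [load 11/16]
  11 → cabin 6 (new)  [load 11/16]
  8 → cabin 7 (new)  [load 8/16]
  8 → cabin 7  [load 16/16]
  6 → cabin 8 (new)  [load 6/16]
  5 → cabin 5  [load 16/16]
8 cabins opened.

8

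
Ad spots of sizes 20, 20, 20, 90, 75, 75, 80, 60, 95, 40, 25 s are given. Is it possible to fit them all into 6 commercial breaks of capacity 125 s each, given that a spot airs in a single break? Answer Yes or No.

A valid assignment using 6 commercial breaks:
  break 1: 95 + 25 = 120
  break 2: 90 + 20 = 110
  break 3: 80 + 40 = 120
  break 4: 75 + 20 + 20 = 115
  break 5: 75 = 75
  break 6: 60 = 60
Every load is within 125 s, so 6 commercial breaks suffice.

Yes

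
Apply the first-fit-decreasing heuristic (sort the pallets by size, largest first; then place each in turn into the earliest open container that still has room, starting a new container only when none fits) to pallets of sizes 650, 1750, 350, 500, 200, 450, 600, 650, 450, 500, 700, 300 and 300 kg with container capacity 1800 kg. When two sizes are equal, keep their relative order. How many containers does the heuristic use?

Sorted descending: 1750, 700, 650, 650, 600, 500, 500, 450, 450, 350, 300, 300, 200.
  1750 → container 1 (new)  [load 1750/1800]
  700 → container 2 (new)  [load 700/1800]
  650 → container 2  [load 1350/1800]
  650 → container 3 (new)  [load 650/1800]
  600 → container 3  [load 1250/1800]
  500 → container 3  [load 1750/1800]
  500 → container 4 (new)  [load 500/1800]
  450 → container 2  [load 1800/1800]
  450 → container 4  [load 950/1800]
  350 → container 4  [load 1300/1800]
  300 → container 4  [load 1600/1800]
  300 → container 5 (new)  [load 300/1800]
  200 → container 4  [load 1800/1800]
5 containers opened.

5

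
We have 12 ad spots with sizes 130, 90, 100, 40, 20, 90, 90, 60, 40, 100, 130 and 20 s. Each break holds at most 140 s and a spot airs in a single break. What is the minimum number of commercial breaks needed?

Total = 130 + 130 + 100 + 100 + 90 + 90 + 90 + 60 + 40 + 40 + 20 + 20 = 910 s.
Lower bound: ⌈910/140⌉ = 7 commercial breaks.
A packing using 8 commercial breaks:
  break 1: 130 = 130
  break 2: 130 = 130
  break 3: 100 + 40 = 140
  break 4: 100 + 40 = 140
  break 5: 90 + 20 + 20 = 130
  break 6: 90 = 90
  break 7: 90 = 90
  break 8: 60 = 60
No arrangement into 7 commercial breaks stays within capacity, so 8 is optimal.

8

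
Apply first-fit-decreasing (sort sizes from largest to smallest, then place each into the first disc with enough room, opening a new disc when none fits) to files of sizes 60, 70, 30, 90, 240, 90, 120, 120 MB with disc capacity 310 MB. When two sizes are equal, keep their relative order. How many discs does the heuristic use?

3

Sorted descending: 240, 120, 120, 90, 90, 70, 60, 30.
  240 → disc 1 (new)  [load 240/310]
  120 → disc 2 (new)  [load 120/310]
  120 → disc 2  [load 240/310]
  90 → disc 3 (new)  [load 90/310]
  90 → disc 3  [load 180/310]
  70 → disc 1  [load 310/310]
  60 → disc 2  [load 300/310]
  30 → disc 3  [load 210/310]
3 discs opened.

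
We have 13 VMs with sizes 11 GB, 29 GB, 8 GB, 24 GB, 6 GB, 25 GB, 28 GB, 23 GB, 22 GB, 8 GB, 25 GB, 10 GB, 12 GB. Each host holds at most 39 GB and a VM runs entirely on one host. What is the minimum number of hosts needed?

7

Total = 29 + 28 + 25 + 25 + 24 + 23 + 22 + 12 + 11 + 10 + 8 + 8 + 6 = 231 GB.
Lower bound: ⌈231/39⌉ = 6 hosts.
Also, 7 VMs each exceed 39/2 GB, and no two of those can share a host, so at least 7 hosts are needed.
A packing using 7 hosts:
  host 1: 29 + 10 = 39
  host 2: 28 + 11 = 39
  host 3: 25 + 12 = 37
  host 4: 25 + 8 + 6 = 39
  host 5: 24 + 8 = 32
  host 6: 23 = 23
  host 7: 22 = 22
This matches the lower bound, so 7 is optimal.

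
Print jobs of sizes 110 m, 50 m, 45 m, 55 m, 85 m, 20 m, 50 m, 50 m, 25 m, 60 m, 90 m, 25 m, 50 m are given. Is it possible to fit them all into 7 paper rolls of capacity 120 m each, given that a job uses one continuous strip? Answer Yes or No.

A valid assignment using 7 paper rolls:
  roll 1: 110 = 110
  roll 2: 90 + 25 = 115
  roll 3: 85 + 25 = 110
  roll 4: 60 + 55 = 115
  roll 5: 50 + 50 + 20 = 120
  roll 6: 50 + 50 = 100
  roll 7: 45 = 45
Every load is within 120 m, so 7 paper rolls suffice.

Yes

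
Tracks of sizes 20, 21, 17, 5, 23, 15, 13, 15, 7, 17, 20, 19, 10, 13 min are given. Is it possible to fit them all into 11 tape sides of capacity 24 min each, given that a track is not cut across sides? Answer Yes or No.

Yes

A valid assignment using 11 tape sides:
  side 1: 23 = 23
  side 2: 21 = 21
  side 3: 20 = 20
  side 4: 20 = 20
  side 5: 19 + 5 = 24
  side 6: 17 + 7 = 24
  side 7: 17 = 17
  side 8: 15 = 15
  side 9: 15 = 15
  side 10: 13 + 10 = 23
  side 11: 13 = 13
Every load is within 24 min, so 11 tape sides suffice.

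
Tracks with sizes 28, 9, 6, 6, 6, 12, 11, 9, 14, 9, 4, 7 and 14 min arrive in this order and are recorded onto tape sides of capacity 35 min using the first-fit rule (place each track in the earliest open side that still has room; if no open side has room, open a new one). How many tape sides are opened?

4

  28 → side 1 (new)  [load 28/35]
  9 → side 2 (new)  [load 9/35]
  6 → side 1  [load 34/35]
  6 → side 2  [load 15/35]
  6 → side 2  [load 21/35]
  12 → side 2  [load 33/35]
  11 → side 3 (new)  [load 11/35]
  9 → side 3  [load 20/35]
  14 → side 3  [load 34/35]
  9 → side 4 (new)  [load 9/35]
  4 → side 4  [load 13/35]
  7 → side 4  [load 20/35]
  14 → side 4  [load 34/35]
4 tape sides opened.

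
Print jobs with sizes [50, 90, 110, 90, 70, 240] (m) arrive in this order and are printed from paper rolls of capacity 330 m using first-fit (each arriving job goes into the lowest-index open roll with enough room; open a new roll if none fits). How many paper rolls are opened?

  50 → roll 1 (new)  [load 50/330]
  90 → roll 1  [load 140/330]
  110 → roll 1  [load 250/330]
  90 → roll 2 (new)  [load 90/330]
  70 → roll 1  [load 320/330]
  240 → roll 2  [load 330/330]
2 paper rolls opened.

2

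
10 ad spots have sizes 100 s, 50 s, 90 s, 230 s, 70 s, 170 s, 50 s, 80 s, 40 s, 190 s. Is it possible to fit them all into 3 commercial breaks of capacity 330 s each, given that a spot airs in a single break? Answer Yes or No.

Total = 1070 s; ⌈1070/330⌉ = 4.
At least 4 commercial breaks are required, but only 3 are allowed.

No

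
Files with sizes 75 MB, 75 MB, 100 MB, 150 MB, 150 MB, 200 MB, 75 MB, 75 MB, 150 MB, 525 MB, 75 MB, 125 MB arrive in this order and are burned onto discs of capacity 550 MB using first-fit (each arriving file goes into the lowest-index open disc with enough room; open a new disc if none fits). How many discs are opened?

  75 → disc 1 (new)  [load 75/550]
  75 → disc 1  [load 150/550]
  100 → disc 1  [load 250/550]
  150 → disc 1  [load 400/550]
  150 → disc 1  [load 550/550]
  200 → disc 2 (new)  [load 200/550]
  75 → disc 2  [load 275/550]
  75 → disc 2  [load 350/550]
  150 → disc 2  [load 500/550]
  525 → disc 3 (new)  [load 525/550]
  75 → disc 4 (new)  [load 75/550]
  125 → disc 4  [load 200/550]
4 discs opened.

4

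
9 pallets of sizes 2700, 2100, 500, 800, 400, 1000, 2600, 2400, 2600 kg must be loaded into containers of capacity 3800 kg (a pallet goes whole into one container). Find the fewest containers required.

5

Total = 2700 + 2600 + 2600 + 2400 + 2100 + 1000 + 800 + 500 + 400 = 15100 kg.
Lower bound: ⌈15100/3800⌉ = 4 containers.
Also, 5 pallets each exceed 1900 kg, and no two of those can share a container, so at least 5 containers are needed.
A packing using 5 containers:
  container 1: 2700 + 1000 = 3700
  container 2: 2600 + 800 + 400 = 3800
  container 3: 2600 + 500 = 3100
  container 4: 2400 = 2400
  container 5: 2100 = 2100
This matches the lower bound, so 5 is optimal.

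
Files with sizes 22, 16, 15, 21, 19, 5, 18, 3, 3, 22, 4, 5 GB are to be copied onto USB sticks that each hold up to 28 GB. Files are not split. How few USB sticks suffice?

Total = 22 + 22 + 21 + 19 + 18 + 16 + 15 + 5 + 5 + 4 + 3 + 3 = 153 GB.
Lower bound: ⌈153/28⌉ = 6 USB sticks.
Also, 7 files each exceed 14 GB, and no two of those can share a USB stick, so at least 7 USB sticks are needed.
A packing using 7 USB sticks:
  USB stick 1: 22 + 5 = 27
  USB stick 2: 22 + 5 = 27
  USB stick 3: 21 + 4 + 3 = 28
  USB stick 4: 19 + 3 = 22
  USB stick 5: 18 = 18
  USB stick 6: 16 = 16
  USB stick 7: 15 = 15
This matches the lower bound, so 7 is optimal.

7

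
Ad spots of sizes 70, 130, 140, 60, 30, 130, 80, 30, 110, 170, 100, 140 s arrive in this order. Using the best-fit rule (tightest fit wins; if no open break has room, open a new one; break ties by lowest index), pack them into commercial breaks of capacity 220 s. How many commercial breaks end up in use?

  70 → break 1 (new)  [load 70/220]
  130 → break 1  [load 200/220]
  140 → break 2 (new)  [load 140/220]
  60 → break 2  [load 200/220]
  30 → break 3 (new)  [load 30/220]
  130 → break 3  [load 160/220]
  80 → break 4 (new)  [load 80/220]
  30 → break 3  [load 190/220]
  110 → break 4  [load 190/220]
  170 → break 5 (new)  [load 170/220]
  100 → break 6 (new)  [load 100/220]
  140 → break 7 (new)  [load 140/220]
7 commercial breaks opened.

7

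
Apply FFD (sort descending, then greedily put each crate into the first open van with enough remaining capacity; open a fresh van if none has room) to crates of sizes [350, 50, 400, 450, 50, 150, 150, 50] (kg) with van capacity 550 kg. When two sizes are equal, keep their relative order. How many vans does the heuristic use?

Sorted descending: 450, 400, 350, 150, 150, 50, 50, 50.
  450 → van 1 (new)  [load 450/550]
  400 → van 2 (new)  [load 400/550]
  350 → van 3 (new)  [load 350/550]
  150 → van 2  [load 550/550]
  150 → van 3  [load 500/550]
  50 → van 1  [load 500/550]
  50 → van 1  [load 550/550]
  50 → van 3  [load 550/550]
3 vans opened.

3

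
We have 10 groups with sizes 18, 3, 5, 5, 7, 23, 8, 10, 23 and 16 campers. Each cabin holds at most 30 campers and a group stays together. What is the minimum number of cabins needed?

Total = 23 + 23 + 18 + 16 + 10 + 8 + 7 + 5 + 5 + 3 = 118 campers.
Lower bound: ⌈118/30⌉ = 4 cabins.
A packing using 5 cabins:
  cabin 1: 23 + 7 = 30
  cabin 2: 23 + 5 = 28
  cabin 3: 18 + 10 = 28
  cabin 4: 16 + 8 + 5 = 29
  cabin 5: 3 = 3
No arrangement into 4 cabins stays within capacity, so 5 is optimal.

5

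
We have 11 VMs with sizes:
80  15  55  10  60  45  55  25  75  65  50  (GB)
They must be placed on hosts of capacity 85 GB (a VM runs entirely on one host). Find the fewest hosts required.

Total = 80 + 75 + 65 + 60 + 55 + 55 + 50 + 45 + 25 + 15 + 10 = 535 GB.
Lower bound: ⌈535/85⌉ = 7 hosts.
Also, 8 VMs each exceed 85/2 GB, and no two of those can share a host, so at least 8 hosts are needed.
A packing using 8 hosts:
  host 1: 80 = 80
  host 2: 75 + 10 = 85
  host 3: 65 + 15 = 80
  host 4: 60 + 25 = 85
  host 5: 55 = 55
  host 6: 55 = 55
  host 7: 50 = 50
  host 8: 45 = 45
This matches the lower bound, so 8 is optimal.

8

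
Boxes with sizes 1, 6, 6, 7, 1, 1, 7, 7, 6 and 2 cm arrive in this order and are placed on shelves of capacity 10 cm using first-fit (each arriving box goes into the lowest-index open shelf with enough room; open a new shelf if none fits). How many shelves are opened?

6

  1 → shelf 1 (new)  [load 1/10]
  6 → shelf 1  [load 7/10]
  6 → shelf 2 (new)  [load 6/10]
  7 → shelf 3 (new)  [load 7/10]
  1 → shelf 1  [load 8/10]
  1 → shelf 1  [load 9/10]
  7 → shelf 4 (new)  [load 7/10]
  7 → shelf 5 (new)  [load 7/10]
  6 → shelf 6 (new)  [load 6/10]
  2 → shelf 2  [load 8/10]
6 shelves opened.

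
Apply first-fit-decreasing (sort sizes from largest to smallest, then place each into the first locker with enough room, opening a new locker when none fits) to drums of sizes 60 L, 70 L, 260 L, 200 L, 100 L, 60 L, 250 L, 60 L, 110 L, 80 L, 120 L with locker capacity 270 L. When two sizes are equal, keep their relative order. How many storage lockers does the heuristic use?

Sorted descending: 260, 250, 200, 120, 110, 100, 80, 70, 60, 60, 60.
  260 → locker 1 (new)  [load 260/270]
  250 → locker 2 (new)  [load 250/270]
  200 → locker 3 (new)  [load 200/270]
  120 → locker 4 (new)  [load 120/270]
  110 → locker 4  [load 230/270]
  100 → locker 5 (new)  [load 100/270]
  80 → locker 5  [load 180/270]
  70 → locker 3  [load 270/270]
  60 → locker 5  [load 240/270]
  60 → locker 6 (new)  [load 60/270]
  60 → locker 6  [load 120/270]
6 storage lockers opened.

6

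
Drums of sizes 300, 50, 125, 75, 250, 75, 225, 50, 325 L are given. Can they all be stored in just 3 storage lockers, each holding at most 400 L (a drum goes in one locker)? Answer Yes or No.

Total = 1475 L; ⌈1475/400⌉ = 4.
At least 4 storage lockers are required, but only 3 are allowed.

No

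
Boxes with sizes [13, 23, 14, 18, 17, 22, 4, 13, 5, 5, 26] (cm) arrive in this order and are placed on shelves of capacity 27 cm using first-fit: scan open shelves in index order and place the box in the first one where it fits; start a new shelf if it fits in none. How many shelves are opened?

  13 → shelf 1 (new)  [load 13/27]
  23 → shelf 2 (new)  [load 23/27]
  14 → shelf 1  [load 27/27]
  18 → shelf 3 (new)  [load 18/27]
  17 → shelf 4 (new)  [load 17/27]
  22 → shelf 5 (new)  [load 22/27]
  4 → shelf 2  [load 27/27]
  13 → shelf 6 (new)  [load 13/27]
  5 → shelf 3  [load 23/27]
  5 → shelf 4  [load 22/27]
  26 → shelf 7 (new)  [load 26/27]
7 shelves opened.

7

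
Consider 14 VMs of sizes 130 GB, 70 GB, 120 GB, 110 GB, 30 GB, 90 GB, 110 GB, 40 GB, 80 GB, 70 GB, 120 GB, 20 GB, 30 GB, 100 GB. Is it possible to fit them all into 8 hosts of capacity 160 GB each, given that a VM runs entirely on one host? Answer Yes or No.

A valid assignment using 8 hosts:
  host 1: 130 + 30 = 160
  host 2: 120 + 40 = 160
  host 3: 120 + 30 = 150
  host 4: 110 + 20 = 130
  host 5: 110 = 110
  host 6: 100 = 100
  host 7: 90 + 70 = 160
  host 8: 80 + 70 = 150
Every load is within 160 GB, so 8 hosts suffice.

Yes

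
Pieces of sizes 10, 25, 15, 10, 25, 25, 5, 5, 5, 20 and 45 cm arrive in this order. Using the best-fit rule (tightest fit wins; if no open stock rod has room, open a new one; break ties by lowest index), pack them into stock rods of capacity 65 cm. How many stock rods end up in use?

  10 → stock rod 1 (new)  [load 10/65]
  25 → stock rod 1  [load 35/65]
  15 → stock rod 1  [load 50/65]
  10 → stock rod 1  [load 60/65]
  25 → stock rod 2 (new)  [load 25/65]
  25 → stock rod 2  [load 50/65]
  5 → stock rod 1  [load 65/65]
  5 → stock rod 2  [load 55/65]
  5 → stock rod 2  [load 60/65]
  20 → stock rod 3 (new)  [load 20/65]
  45 → stock rod 3  [load 65/65]
3 stock rods opened.

3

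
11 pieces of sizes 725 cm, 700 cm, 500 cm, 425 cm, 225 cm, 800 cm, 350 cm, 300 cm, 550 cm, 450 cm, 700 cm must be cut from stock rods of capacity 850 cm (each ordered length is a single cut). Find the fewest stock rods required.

Total = 800 + 725 + 700 + 700 + 550 + 500 + 450 + 425 + 350 + 300 + 225 = 5725 cm.
Lower bound: ⌈5725/850⌉ = 7 stock rods.
A packing using 8 stock rods:
  stock rod 1: 800 = 800
  stock rod 2: 725 = 725
  stock rod 3: 700 = 700
  stock rod 4: 700 = 700
  stock rod 5: 550 + 300 = 850
  stock rod 6: 500 + 350 = 850
  stock rod 7: 450 + 225 = 675
  stock rod 8: 425 = 425
No arrangement into 7 stock rods stays within capacity, so 8 is optimal.

8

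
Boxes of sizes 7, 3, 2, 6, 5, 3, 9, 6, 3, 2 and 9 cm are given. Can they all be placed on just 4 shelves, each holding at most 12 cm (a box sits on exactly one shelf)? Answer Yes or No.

No

Total = 55 cm; ⌈55/12⌉ = 5.
At least 5 shelves are required, but only 4 are allowed.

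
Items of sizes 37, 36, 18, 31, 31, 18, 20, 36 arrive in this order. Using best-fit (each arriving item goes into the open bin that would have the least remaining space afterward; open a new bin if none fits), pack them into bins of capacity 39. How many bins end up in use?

  37 → bin 1 (new)  [load 37/39]
  36 → bin 2 (new)  [load 36/39]
  18 → bin 3 (new)  [load 18/39]
  31 → bin 4 (new)  [load 31/39]
  31 → bin 5 (new)  [load 31/39]
  18 → bin 3  [load 36/39]
  20 → bin 6 (new)  [load 20/39]
  36 → bin 7 (new)  [load 36/39]
7 bins opened.

7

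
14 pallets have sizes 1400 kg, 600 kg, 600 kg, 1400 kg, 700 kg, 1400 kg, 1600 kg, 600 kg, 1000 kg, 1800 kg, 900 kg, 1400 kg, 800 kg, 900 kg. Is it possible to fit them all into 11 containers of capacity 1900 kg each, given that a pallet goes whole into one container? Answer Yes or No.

Yes

A valid assignment using 10 containers:
  container 1: 1800 = 1800
  container 2: 1600 = 1600
  container 3: 1400 = 1400
  container 4: 1400 = 1400
  container 5: 1400 = 1400
  container 6: 1400 = 1400
  container 7: 1000 + 900 = 1900
  container 8: 900 + 800 = 1700
  container 9: 700 + 600 + 600 = 1900
  container 10: 600 = 600
That uses only 10 ≤ 11, so 11 containers are enough.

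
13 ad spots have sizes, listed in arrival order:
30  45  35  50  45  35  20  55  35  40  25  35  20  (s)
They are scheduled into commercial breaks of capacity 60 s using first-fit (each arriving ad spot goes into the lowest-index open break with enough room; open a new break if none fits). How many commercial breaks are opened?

10

  30 → break 1 (new)  [load 30/60]
  45 → break 2 (new)  [load 45/60]
  35 → break 3 (new)  [load 35/60]
  50 → break 4 (new)  [load 50/60]
  45 → break 5 (new)  [load 45/60]
  35 → break 6 (new)  [load 35/60]
  20 → break 1  [load 50/60]
  55 → break 7 (new)  [load 55/60]
  35 → break 8 (new)  [load 35/60]
  40 → break 9 (new)  [load 40/60]
  25 → break 3  [load 60/60]
  35 → break 10 (new)  [load 35/60]
  20 → break 6  [load 55/60]
10 commercial breaks opened.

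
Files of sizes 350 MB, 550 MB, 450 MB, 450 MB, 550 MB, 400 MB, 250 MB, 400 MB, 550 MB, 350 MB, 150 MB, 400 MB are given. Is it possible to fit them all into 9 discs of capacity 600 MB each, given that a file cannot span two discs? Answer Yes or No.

No

Total = 4850 MB; ⌈4850/600⌉ = 9.
10 files each exceed half the capacity and cannot share a disc, forcing at least 10 discs.
At least 10 discs are required, but only 9 are allowed.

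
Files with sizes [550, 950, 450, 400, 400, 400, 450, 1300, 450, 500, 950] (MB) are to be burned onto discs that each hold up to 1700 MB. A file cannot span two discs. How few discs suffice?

5

Total = 1300 + 950 + 950 + 550 + 500 + 450 + 450 + 450 + 400 + 400 + 400 = 6800 MB.
Lower bound: ⌈6800/1700⌉ = 4 discs.
A packing using 5 discs:
  disc 1: 1300 + 400 = 1700
  disc 2: 950 + 550 = 1500
  disc 3: 950 + 500 = 1450
  disc 4: 450 + 450 + 450 = 1350
  disc 5: 400 + 400 = 800
No arrangement into 4 discs stays within capacity, so 5 is optimal.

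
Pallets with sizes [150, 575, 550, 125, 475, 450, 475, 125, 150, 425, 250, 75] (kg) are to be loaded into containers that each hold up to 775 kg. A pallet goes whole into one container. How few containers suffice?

6

Total = 575 + 550 + 475 + 475 + 450 + 425 + 250 + 150 + 150 + 125 + 125 + 75 = 3825 kg.
Lower bound: ⌈3825/775⌉ = 5 containers.
Also, 6 pallets each exceed 775/2 kg, and no two of those can share a container, so at least 6 containers are needed.
A packing using 6 containers:
  container 1: 575 + 150 = 725
  container 2: 550 + 150 + 75 = 775
  container 3: 475 + 250 = 725
  container 4: 475 + 125 + 125 = 725
  container 5: 450 = 450
  container 6: 425 = 425
This matches the lower bound, so 6 is optimal.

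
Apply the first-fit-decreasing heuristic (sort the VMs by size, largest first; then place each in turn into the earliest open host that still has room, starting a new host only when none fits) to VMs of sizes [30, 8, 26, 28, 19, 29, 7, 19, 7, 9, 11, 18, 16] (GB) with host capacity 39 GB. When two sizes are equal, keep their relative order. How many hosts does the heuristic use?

Sorted descending: 30, 29, 28, 26, 19, 19, 18, 16, 11, 9, 8, 7, 7.
  30 → host 1 (new)  [load 30/39]
  29 → host 2 (new)  [load 29/39]
  28 → host 3 (new)  [load 28/39]
  26 → host 4 (new)  [load 26/39]
  19 → host 5 (new)  [load 19/39]
  19 → host 5  [load 38/39]
  18 → host 6 (new)  [load 18/39]
  16 → host 6  [load 34/39]
  11 → host 3  [load 39/39]
  9 → host 1  [load 39/39]
  8 → host 2  [load 37/39]
  7 → host 4  [load 33/39]
  7 → host 7 (new)  [load 7/39]
7 hosts opened.

7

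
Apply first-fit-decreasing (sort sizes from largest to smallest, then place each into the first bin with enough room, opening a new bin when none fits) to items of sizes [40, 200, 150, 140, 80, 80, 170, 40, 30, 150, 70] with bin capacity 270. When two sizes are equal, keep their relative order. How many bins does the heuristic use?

5

Sorted descending: 200, 170, 150, 150, 140, 80, 80, 70, 40, 40, 30.
  200 → bin 1 (new)  [load 200/270]
  170 → bin 2 (new)  [load 170/270]
  150 → bin 3 (new)  [load 150/270]
  150 → bin 4 (new)  [load 150/270]
  140 → bin 5 (new)  [load 140/270]
  80 → bin 2  [load 250/270]
  80 → bin 3  [load 230/270]
  70 → bin 1  [load 270/270]
  40 → bin 3  [load 270/270]
  40 → bin 4  [load 190/270]
  30 → bin 4  [load 220/270]
5 bins opened.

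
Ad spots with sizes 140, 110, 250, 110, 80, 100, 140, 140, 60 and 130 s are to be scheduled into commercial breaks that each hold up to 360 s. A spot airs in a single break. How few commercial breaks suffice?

4

Total = 250 + 140 + 140 + 140 + 130 + 110 + 110 + 100 + 80 + 60 = 1260 s.
Lower bound: ⌈1260/360⌉ = 4 commercial breaks.
A packing using 4 commercial breaks:
  break 1: 250 + 110 = 360
  break 2: 140 + 140 + 80 = 360
  break 3: 140 + 130 + 60 = 330
  break 4: 110 + 100 = 210
This matches the lower bound, so 4 is optimal.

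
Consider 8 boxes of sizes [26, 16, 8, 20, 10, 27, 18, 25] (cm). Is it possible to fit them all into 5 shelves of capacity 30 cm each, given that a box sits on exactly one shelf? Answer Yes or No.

No

Total = 150 cm; ⌈150/30⌉ = 5.
6 boxes each exceed half the capacity and cannot share a shelf, forcing at least 6 shelves.
At least 6 shelves are required, but only 5 are allowed.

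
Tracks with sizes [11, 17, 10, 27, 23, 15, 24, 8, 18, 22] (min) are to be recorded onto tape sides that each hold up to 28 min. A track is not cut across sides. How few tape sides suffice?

7

Total = 27 + 24 + 23 + 22 + 18 + 17 + 15 + 11 + 10 + 8 = 175 min.
Lower bound: ⌈175/28⌉ = 7 tape sides.
A packing using 7 tape sides:
  side 1: 27 = 27
  side 2: 24 = 24
  side 3: 23 = 23
  side 4: 22 = 22
  side 5: 18 + 10 = 28
  side 6: 17 + 11 = 28
  side 7: 15 + 8 = 23
This matches the lower bound, so 7 is optimal.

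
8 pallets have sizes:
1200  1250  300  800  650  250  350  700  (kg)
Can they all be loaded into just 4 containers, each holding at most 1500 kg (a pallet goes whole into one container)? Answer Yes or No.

Yes

A valid assignment using 4 containers:
  container 1: 1250 + 250 = 1500
  container 2: 1200 + 300 = 1500
  container 3: 800 + 700 = 1500
  container 4: 650 + 350 = 1000
Every load is within 1500 kg, so 4 containers suffice.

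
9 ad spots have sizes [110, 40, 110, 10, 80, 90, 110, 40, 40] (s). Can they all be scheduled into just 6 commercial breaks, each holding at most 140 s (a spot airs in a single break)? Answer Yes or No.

Yes

A valid assignment using 6 commercial breaks:
  break 1: 110 + 10 = 120
  break 2: 110 = 110
  break 3: 110 = 110
  break 4: 90 + 40 = 130
  break 5: 80 + 40 = 120
  break 6: 40 = 40
Every load is within 140 s, so 6 commercial breaks suffice.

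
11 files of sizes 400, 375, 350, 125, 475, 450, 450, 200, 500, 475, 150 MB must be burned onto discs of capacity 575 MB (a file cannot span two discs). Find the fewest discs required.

8

Total = 500 + 475 + 475 + 450 + 450 + 400 + 375 + 350 + 200 + 150 + 125 = 3950 MB.
Lower bound: ⌈3950/575⌉ = 7 discs.
Also, 8 files each exceed 575/2 MB, and no two of those can share a disc, so at least 8 discs are needed.
A packing using 8 discs:
  disc 1: 500 = 500
  disc 2: 475 = 475
  disc 3: 475 = 475
  disc 4: 450 + 125 = 575
  disc 5: 450 = 450
  disc 6: 400 + 150 = 550
  disc 7: 375 + 200 = 575
  disc 8: 350 = 350
This matches the lower bound, so 8 is optimal.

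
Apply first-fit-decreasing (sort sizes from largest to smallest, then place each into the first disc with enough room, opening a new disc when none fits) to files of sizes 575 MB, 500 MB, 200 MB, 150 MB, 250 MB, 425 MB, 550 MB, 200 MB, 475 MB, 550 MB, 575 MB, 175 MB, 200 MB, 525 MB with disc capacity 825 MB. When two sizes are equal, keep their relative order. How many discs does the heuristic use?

8

Sorted descending: 575, 575, 550, 550, 525, 500, 475, 425, 250, 200, 200, 200, 175, 150.
  575 → disc 1 (new)  [load 575/825]
  575 → disc 2 (new)  [load 575/825]
  550 → disc 3 (new)  [load 550/825]
  550 → disc 4 (new)  [load 550/825]
  525 → disc 5 (new)  [load 525/825]
  500 → disc 6 (new)  [load 500/825]
  475 → disc 7 (new)  [load 475/825]
  425 → disc 8 (new)  [load 425/825]
  250 → disc 1  [load 825/825]
  200 → disc 2  [load 775/825]
  200 → disc 3  [load 750/825]
  200 → disc 4  [load 750/825]
  175 → disc 5  [load 700/825]
  150 → disc 6  [load 650/825]
8 discs opened.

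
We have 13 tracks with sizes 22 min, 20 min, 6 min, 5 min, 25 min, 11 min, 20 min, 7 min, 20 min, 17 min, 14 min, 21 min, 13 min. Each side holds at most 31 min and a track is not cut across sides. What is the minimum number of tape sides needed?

Total = 25 + 22 + 21 + 20 + 20 + 20 + 17 + 14 + 13 + 11 + 7 + 6 + 5 = 201 min.
Lower bound: ⌈201/31⌉ = 7 tape sides.
A packing using 8 tape sides:
  side 1: 25 + 6 = 31
  side 2: 22 + 7 = 29
  side 3: 21 + 5 = 26
  side 4: 20 + 11 = 31
  side 5: 20 = 20
  side 6: 20 = 20
  side 7: 17 + 14 = 31
  side 8: 13 = 13
No arrangement into 7 tape sides stays within capacity, so 8 is optimal.

8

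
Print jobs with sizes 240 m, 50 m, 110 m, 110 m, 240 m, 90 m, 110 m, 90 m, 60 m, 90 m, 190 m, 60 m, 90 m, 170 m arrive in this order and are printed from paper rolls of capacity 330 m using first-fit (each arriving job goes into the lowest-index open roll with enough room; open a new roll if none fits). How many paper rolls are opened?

6

  240 → roll 1 (new)  [load 240/330]
  50 → roll 1  [load 290/330]
  110 → roll 2 (new)  [load 110/330]
  110 → roll 2  [load 220/330]
  240 → roll 3 (new)  [load 240/330]
  90 → roll 2  [load 310/330]
  110 → roll 4 (new)  [load 110/330]
  90 → roll 3  [load 330/330]
  60 → roll 4  [load 170/330]
  90 → roll 4  [load 260/330]
  190 → roll 5 (new)  [load 190/330]
  60 → roll 4  [load 320/330]
  90 → roll 5  [load 280/330]
  170 → roll 6 (new)  [load 170/330]
6 paper rolls opened.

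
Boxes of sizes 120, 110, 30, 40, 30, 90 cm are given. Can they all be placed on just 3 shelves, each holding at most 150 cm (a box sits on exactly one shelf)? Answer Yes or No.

A valid assignment using 3 shelves:
  shelf 1: 120 + 30 = 150
  shelf 2: 110 + 40 = 150
  shelf 3: 90 + 30 = 120
Every load is within 150 cm, so 3 shelves suffice.

Yes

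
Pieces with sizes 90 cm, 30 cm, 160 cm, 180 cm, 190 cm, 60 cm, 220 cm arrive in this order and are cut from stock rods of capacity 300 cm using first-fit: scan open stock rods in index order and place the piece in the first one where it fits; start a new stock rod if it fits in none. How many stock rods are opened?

  90 → stock rod 1 (new)  [load 90/300]
  30 → stock rod 1  [load 120/300]
  160 → stock rod 1  [load 280/300]
  180 → stock rod 2 (new)  [load 180/300]
  190 → stock rod 3 (new)  [load 190/300]
  60 → stock rod 2  [load 240/300]
  220 → stock rod 4 (new)  [load 220/300]
4 stock rods opened.

4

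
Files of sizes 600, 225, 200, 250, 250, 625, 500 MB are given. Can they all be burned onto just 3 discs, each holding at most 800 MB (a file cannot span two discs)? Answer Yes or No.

Total = 2650 MB; ⌈2650/800⌉ = 4.
At least 4 discs are required, but only 3 are allowed.

No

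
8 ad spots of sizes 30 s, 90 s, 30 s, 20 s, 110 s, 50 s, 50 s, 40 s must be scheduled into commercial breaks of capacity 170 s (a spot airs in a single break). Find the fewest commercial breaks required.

3

Total = 110 + 90 + 50 + 50 + 40 + 30 + 30 + 20 = 420 s.
Lower bound: ⌈420/170⌉ = 3 commercial breaks.
A packing using 3 commercial breaks:
  break 1: 110 + 50 = 160
  break 2: 90 + 50 + 30 = 170
  break 3: 40 + 30 + 20 = 90
This matches the lower bound, so 3 is optimal.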